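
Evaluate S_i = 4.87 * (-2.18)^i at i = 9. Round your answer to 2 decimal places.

S_9 = 4.87 * (-2.18)^9 ≈ 4.87 * -1112.0094 ≈ -5415.49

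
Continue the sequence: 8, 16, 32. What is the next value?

Ratios: 16 / 8 = 2.0
This is a geometric sequence with common ratio r = 2.
Next term = 32 * 2 = 64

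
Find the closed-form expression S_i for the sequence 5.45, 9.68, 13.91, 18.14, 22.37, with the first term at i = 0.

Check differences: 9.68 - 5.45 = 4.23
13.91 - 9.68 = 4.23
Common difference d = 4.23.
First term a = 5.45.
Formula: S_i = 5.45 + 4.23*i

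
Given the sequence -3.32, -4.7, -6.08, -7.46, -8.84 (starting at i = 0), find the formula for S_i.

Check differences: -4.7 - -3.32 = -1.38
-6.08 - -4.7 = -1.38
Common difference d = -1.38.
First term a = -3.32.
Formula: S_i = -3.32 - 1.38*i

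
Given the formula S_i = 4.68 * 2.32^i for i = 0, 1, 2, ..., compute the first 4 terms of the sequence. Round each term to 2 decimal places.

This is a geometric sequence.
i=0: S_0 = 4.68 * 2.32^0 = 4.68
i=1: S_1 = 4.68 * 2.32^1 ≈ 10.86
i=2: S_2 = 4.68 * 2.32^2 ≈ 25.19
i=3: S_3 = 4.68 * 2.32^3 ≈ 58.44
The first 4 terms are: [4.68, 10.86, 25.19, 58.44]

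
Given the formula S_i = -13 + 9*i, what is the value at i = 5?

S_5 = -13 + 9*5 = -13 + 45 = 32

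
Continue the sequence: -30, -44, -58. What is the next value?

Differences: -44 - -30 = -14
This is an arithmetic sequence with common difference d = -14.
Next term = -58 + -14 = -72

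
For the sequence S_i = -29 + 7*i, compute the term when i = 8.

S_8 = -29 + 7*8 = -29 + 56 = 27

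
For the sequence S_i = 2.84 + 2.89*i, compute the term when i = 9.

S_9 = 2.84 + 2.89*9 = 2.84 + 26.01 = 28.85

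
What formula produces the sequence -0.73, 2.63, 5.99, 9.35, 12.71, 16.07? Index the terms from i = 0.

Check differences: 2.63 - -0.73 = 3.36
5.99 - 2.63 = 3.36
Common difference d = 3.36.
First term a = -0.73.
Formula: S_i = -0.73 + 3.36*i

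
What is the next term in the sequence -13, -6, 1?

Differences: -6 - -13 = 7
This is an arithmetic sequence with common difference d = 7.
Next term = 1 + 7 = 8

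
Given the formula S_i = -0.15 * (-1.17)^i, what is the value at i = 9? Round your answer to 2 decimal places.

S_9 = -0.15 * (-1.17)^9 ≈ -0.15 * -4.1084 ≈ 0.62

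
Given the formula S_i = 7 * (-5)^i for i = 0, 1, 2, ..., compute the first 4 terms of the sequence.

This is a geometric sequence.
i=0: S_0 = 7 * (-5)^0 = 7
i=1: S_1 = 7 * (-5)^1 = -35
i=2: S_2 = 7 * (-5)^2 = 175
i=3: S_3 = 7 * (-5)^3 = -875
The first 4 terms are: [7, -35, 175, -875]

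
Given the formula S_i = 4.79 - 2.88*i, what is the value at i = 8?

S_8 = 4.79 + -2.88*8 = 4.79 + -23.04 = -18.25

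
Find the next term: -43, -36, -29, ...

Differences: -36 - -43 = 7
This is an arithmetic sequence with common difference d = 7.
Next term = -29 + 7 = -22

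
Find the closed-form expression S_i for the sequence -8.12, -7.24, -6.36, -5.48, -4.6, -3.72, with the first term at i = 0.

Check differences: -7.24 - -8.12 = 0.88
-6.36 - -7.24 = 0.88
Common difference d = 0.88.
First term a = -8.12.
Formula: S_i = -8.12 + 0.88*i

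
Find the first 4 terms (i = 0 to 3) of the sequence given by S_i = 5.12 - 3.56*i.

This is an arithmetic sequence.
i=0: S_0 = 5.12 + -3.56*0 = 5.12
i=1: S_1 = 5.12 + -3.56*1 = 1.56
i=2: S_2 = 5.12 + -3.56*2 = -2.0
i=3: S_3 = 5.12 + -3.56*3 = -5.56
The first 4 terms are: [5.12, 1.56, -2.0, -5.56]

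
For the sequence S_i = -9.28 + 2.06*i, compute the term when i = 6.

S_6 = -9.28 + 2.06*6 = -9.28 + 12.36 = 3.08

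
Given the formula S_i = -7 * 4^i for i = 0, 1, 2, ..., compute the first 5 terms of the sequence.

This is a geometric sequence.
i=0: S_0 = -7 * 4^0 = -7
i=1: S_1 = -7 * 4^1 = -28
i=2: S_2 = -7 * 4^2 = -112
i=3: S_3 = -7 * 4^3 = -448
i=4: S_4 = -7 * 4^4 = -1792
The first 5 terms are: [-7, -28, -112, -448, -1792]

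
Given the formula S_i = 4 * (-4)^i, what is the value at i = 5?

S_5 = 4 * (-4)^5 = 4 * -1024 = -4096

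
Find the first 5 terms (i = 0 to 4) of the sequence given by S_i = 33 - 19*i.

This is an arithmetic sequence.
i=0: S_0 = 33 + -19*0 = 33
i=1: S_1 = 33 + -19*1 = 14
i=2: S_2 = 33 + -19*2 = -5
i=3: S_3 = 33 + -19*3 = -24
i=4: S_4 = 33 + -19*4 = -43
The first 5 terms are: [33, 14, -5, -24, -43]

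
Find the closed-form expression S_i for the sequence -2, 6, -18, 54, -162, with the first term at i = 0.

Check ratios: 6 / -2 = -3.0
Common ratio r = -3.
First term a = -2.
Formula: S_i = -2 * (-3)^i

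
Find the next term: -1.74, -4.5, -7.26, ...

Differences: -4.5 - -1.74 = -2.76
This is an arithmetic sequence with common difference d = -2.76.
Next term = -7.26 + -2.76 = -10.02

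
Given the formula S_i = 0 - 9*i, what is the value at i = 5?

S_5 = 0 + -9*5 = 0 + -45 = -45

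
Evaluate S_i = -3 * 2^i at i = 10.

S_10 = -3 * 2^10 = -3 * 1024 = -3072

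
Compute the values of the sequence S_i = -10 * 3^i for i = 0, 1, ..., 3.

This is a geometric sequence.
i=0: S_0 = -10 * 3^0 = -10
i=1: S_1 = -10 * 3^1 = -30
i=2: S_2 = -10 * 3^2 = -90
i=3: S_3 = -10 * 3^3 = -270
The first 4 terms are: [-10, -30, -90, -270]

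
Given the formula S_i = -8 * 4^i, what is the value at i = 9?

S_9 = -8 * 4^9 = -8 * 262144 = -2097152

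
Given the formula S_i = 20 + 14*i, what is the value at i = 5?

S_5 = 20 + 14*5 = 20 + 70 = 90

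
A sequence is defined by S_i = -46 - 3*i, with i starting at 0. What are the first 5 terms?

This is an arithmetic sequence.
i=0: S_0 = -46 + -3*0 = -46
i=1: S_1 = -46 + -3*1 = -49
i=2: S_2 = -46 + -3*2 = -52
i=3: S_3 = -46 + -3*3 = -55
i=4: S_4 = -46 + -3*4 = -58
The first 5 terms are: [-46, -49, -52, -55, -58]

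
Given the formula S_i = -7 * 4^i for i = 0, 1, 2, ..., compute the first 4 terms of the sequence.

This is a geometric sequence.
i=0: S_0 = -7 * 4^0 = -7
i=1: S_1 = -7 * 4^1 = -28
i=2: S_2 = -7 * 4^2 = -112
i=3: S_3 = -7 * 4^3 = -448
The first 4 terms are: [-7, -28, -112, -448]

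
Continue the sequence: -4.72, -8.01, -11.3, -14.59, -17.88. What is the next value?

Differences: -8.01 - -4.72 = -3.29
This is an arithmetic sequence with common difference d = -3.29.
Next term = -17.88 + -3.29 = -21.17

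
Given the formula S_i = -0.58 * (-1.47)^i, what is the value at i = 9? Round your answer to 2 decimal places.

S_9 = -0.58 * (-1.47)^9 ≈ -0.58 * -32.0521 ≈ 18.59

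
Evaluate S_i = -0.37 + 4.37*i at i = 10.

S_10 = -0.37 + 4.37*10 = -0.37 + 43.7 = 43.33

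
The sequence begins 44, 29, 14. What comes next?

Differences: 29 - 44 = -15
This is an arithmetic sequence with common difference d = -15.
Next term = 14 + -15 = -1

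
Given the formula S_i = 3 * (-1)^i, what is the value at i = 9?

S_9 = 3 * (-1)^9 = 3 * -1 = -3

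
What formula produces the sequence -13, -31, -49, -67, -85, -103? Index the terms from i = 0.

Check differences: -31 - -13 = -18
-49 - -31 = -18
Common difference d = -18.
First term a = -13.
Formula: S_i = -13 - 18*i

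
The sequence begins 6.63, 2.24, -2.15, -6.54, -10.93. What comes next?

Differences: 2.24 - 6.63 = -4.39
This is an arithmetic sequence with common difference d = -4.39.
Next term = -10.93 + -4.39 = -15.32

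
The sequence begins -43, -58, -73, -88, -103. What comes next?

Differences: -58 - -43 = -15
This is an arithmetic sequence with common difference d = -15.
Next term = -103 + -15 = -118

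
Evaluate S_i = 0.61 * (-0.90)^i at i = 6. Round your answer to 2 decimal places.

S_6 = 0.61 * (-0.9)^6 ≈ 0.61 * 0.5314 ≈ 0.32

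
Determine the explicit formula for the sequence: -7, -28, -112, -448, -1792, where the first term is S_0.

Check ratios: -28 / -7 = 4.0
Common ratio r = 4.
First term a = -7.
Formula: S_i = -7 * 4^i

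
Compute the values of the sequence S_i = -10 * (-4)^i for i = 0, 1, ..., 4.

This is a geometric sequence.
i=0: S_0 = -10 * (-4)^0 = -10
i=1: S_1 = -10 * (-4)^1 = 40
i=2: S_2 = -10 * (-4)^2 = -160
i=3: S_3 = -10 * (-4)^3 = 640
i=4: S_4 = -10 * (-4)^4 = -2560
The first 5 terms are: [-10, 40, -160, 640, -2560]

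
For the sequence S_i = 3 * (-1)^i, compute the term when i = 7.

S_7 = 3 * (-1)^7 = 3 * -1 = -3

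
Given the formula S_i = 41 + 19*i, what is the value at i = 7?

S_7 = 41 + 19*7 = 41 + 133 = 174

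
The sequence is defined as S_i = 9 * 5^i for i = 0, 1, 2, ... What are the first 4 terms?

This is a geometric sequence.
i=0: S_0 = 9 * 5^0 = 9
i=1: S_1 = 9 * 5^1 = 45
i=2: S_2 = 9 * 5^2 = 225
i=3: S_3 = 9 * 5^3 = 1125
The first 4 terms are: [9, 45, 225, 1125]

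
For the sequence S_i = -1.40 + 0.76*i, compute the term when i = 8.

S_8 = -1.4 + 0.76*8 = -1.4 + 6.08 = 4.68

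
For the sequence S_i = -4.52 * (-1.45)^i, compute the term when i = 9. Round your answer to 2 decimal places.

S_9 = -4.52 * (-1.45)^9 ≈ -4.52 * -28.3343 ≈ 128.07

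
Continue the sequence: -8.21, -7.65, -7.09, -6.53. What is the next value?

Differences: -7.65 - -8.21 = 0.56
This is an arithmetic sequence with common difference d = 0.56.
Next term = -6.53 + 0.56 = -5.97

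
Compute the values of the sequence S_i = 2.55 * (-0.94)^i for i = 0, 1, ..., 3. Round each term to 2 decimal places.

This is a geometric sequence.
i=0: S_0 = 2.55 * (-0.94)^0 = 2.55
i=1: S_1 = 2.55 * (-0.94)^1 ≈ -2.4
i=2: S_2 = 2.55 * (-0.94)^2 ≈ 2.25
i=3: S_3 = 2.55 * (-0.94)^3 ≈ -2.12
The first 4 terms are: [2.55, -2.4, 2.25, -2.12]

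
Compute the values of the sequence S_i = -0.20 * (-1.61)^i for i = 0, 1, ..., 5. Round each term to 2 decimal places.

This is a geometric sequence.
i=0: S_0 = -0.2 * (-1.61)^0 = -0.2
i=1: S_1 = -0.2 * (-1.61)^1 ≈ 0.32
i=2: S_2 = -0.2 * (-1.61)^2 ≈ -0.52
i=3: S_3 = -0.2 * (-1.61)^3 ≈ 0.83
i=4: S_4 = -0.2 * (-1.61)^4 ≈ -1.34
i=5: S_5 = -0.2 * (-1.61)^5 ≈ 2.16
The first 6 terms are: [-0.2, 0.32, -0.52, 0.83, -1.34, 2.16]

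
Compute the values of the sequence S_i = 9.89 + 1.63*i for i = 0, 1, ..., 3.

This is an arithmetic sequence.
i=0: S_0 = 9.89 + 1.63*0 = 9.89
i=1: S_1 = 9.89 + 1.63*1 = 11.52
i=2: S_2 = 9.89 + 1.63*2 = 13.15
i=3: S_3 = 9.89 + 1.63*3 = 14.78
The first 4 terms are: [9.89, 11.52, 13.15, 14.78]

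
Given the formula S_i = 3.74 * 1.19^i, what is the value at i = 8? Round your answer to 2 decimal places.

S_8 = 3.74 * 1.19^8 ≈ 3.74 * 4.0214 ≈ 15.04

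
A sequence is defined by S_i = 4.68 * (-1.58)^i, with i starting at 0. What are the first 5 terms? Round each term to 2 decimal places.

This is a geometric sequence.
i=0: S_0 = 4.68 * (-1.58)^0 = 4.68
i=1: S_1 = 4.68 * (-1.58)^1 ≈ -7.39
i=2: S_2 = 4.68 * (-1.58)^2 ≈ 11.68
i=3: S_3 = 4.68 * (-1.58)^3 ≈ -18.46
i=4: S_4 = 4.68 * (-1.58)^4 ≈ 29.17
The first 5 terms are: [4.68, -7.39, 11.68, -18.46, 29.17]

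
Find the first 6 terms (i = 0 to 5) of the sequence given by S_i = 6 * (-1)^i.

This is a geometric sequence.
i=0: S_0 = 6 * (-1)^0 = 6
i=1: S_1 = 6 * (-1)^1 = -6
i=2: S_2 = 6 * (-1)^2 = 6
i=3: S_3 = 6 * (-1)^3 = -6
i=4: S_4 = 6 * (-1)^4 = 6
i=5: S_5 = 6 * (-1)^5 = -6
The first 6 terms are: [6, -6, 6, -6, 6, -6]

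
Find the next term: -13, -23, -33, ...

Differences: -23 - -13 = -10
This is an arithmetic sequence with common difference d = -10.
Next term = -33 + -10 = -43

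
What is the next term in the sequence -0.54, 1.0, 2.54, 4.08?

Differences: 1.0 - -0.54 = 1.54
This is an arithmetic sequence with common difference d = 1.54.
Next term = 4.08 + 1.54 = 5.62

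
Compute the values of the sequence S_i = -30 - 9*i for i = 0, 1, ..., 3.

This is an arithmetic sequence.
i=0: S_0 = -30 + -9*0 = -30
i=1: S_1 = -30 + -9*1 = -39
i=2: S_2 = -30 + -9*2 = -48
i=3: S_3 = -30 + -9*3 = -57
The first 4 terms are: [-30, -39, -48, -57]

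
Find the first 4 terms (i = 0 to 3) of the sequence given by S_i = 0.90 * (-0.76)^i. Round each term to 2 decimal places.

This is a geometric sequence.
i=0: S_0 = 0.9 * (-0.76)^0 = 0.9
i=1: S_1 = 0.9 * (-0.76)^1 ≈ -0.68
i=2: S_2 = 0.9 * (-0.76)^2 ≈ 0.52
i=3: S_3 = 0.9 * (-0.76)^3 ≈ -0.4
The first 4 terms are: [0.9, -0.68, 0.52, -0.4]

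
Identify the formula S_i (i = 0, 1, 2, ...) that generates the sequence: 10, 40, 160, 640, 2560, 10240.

Check ratios: 40 / 10 = 4.0
Common ratio r = 4.
First term a = 10.
Formula: S_i = 10 * 4^i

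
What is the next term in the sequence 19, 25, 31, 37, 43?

Differences: 25 - 19 = 6
This is an arithmetic sequence with common difference d = 6.
Next term = 43 + 6 = 49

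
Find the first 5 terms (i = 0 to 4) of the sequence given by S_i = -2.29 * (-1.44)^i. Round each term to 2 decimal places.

This is a geometric sequence.
i=0: S_0 = -2.29 * (-1.44)^0 = -2.29
i=1: S_1 = -2.29 * (-1.44)^1 ≈ 3.3
i=2: S_2 = -2.29 * (-1.44)^2 ≈ -4.75
i=3: S_3 = -2.29 * (-1.44)^3 ≈ 6.84
i=4: S_4 = -2.29 * (-1.44)^4 ≈ -9.85
The first 5 terms are: [-2.29, 3.3, -4.75, 6.84, -9.85]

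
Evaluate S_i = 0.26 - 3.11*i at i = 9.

S_9 = 0.26 + -3.11*9 = 0.26 + -27.99 = -27.73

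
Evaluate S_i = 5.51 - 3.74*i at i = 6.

S_6 = 5.51 + -3.74*6 = 5.51 + -22.44 = -16.93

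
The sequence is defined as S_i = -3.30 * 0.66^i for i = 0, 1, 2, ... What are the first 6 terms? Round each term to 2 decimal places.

This is a geometric sequence.
i=0: S_0 = -3.3 * 0.66^0 = -3.3
i=1: S_1 = -3.3 * 0.66^1 ≈ -2.18
i=2: S_2 = -3.3 * 0.66^2 ≈ -1.44
i=3: S_3 = -3.3 * 0.66^3 ≈ -0.95
i=4: S_4 = -3.3 * 0.66^4 ≈ -0.63
i=5: S_5 = -3.3 * 0.66^5 ≈ -0.41
The first 6 terms are: [-3.3, -2.18, -1.44, -0.95, -0.63, -0.41]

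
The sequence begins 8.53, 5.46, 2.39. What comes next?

Differences: 5.46 - 8.53 = -3.07
This is an arithmetic sequence with common difference d = -3.07.
Next term = 2.39 + -3.07 = -0.68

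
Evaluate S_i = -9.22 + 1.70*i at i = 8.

S_8 = -9.22 + 1.7*8 = -9.22 + 13.6 = 4.38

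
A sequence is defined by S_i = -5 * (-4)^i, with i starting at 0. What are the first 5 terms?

This is a geometric sequence.
i=0: S_0 = -5 * (-4)^0 = -5
i=1: S_1 = -5 * (-4)^1 = 20
i=2: S_2 = -5 * (-4)^2 = -80
i=3: S_3 = -5 * (-4)^3 = 320
i=4: S_4 = -5 * (-4)^4 = -1280
The first 5 terms are: [-5, 20, -80, 320, -1280]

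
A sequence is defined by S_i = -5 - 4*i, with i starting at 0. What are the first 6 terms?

This is an arithmetic sequence.
i=0: S_0 = -5 + -4*0 = -5
i=1: S_1 = -5 + -4*1 = -9
i=2: S_2 = -5 + -4*2 = -13
i=3: S_3 = -5 + -4*3 = -17
i=4: S_4 = -5 + -4*4 = -21
i=5: S_5 = -5 + -4*5 = -25
The first 6 terms are: [-5, -9, -13, -17, -21, -25]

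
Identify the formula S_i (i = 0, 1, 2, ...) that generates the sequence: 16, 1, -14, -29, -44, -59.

Check differences: 1 - 16 = -15
-14 - 1 = -15
Common difference d = -15.
First term a = 16.
Formula: S_i = 16 - 15*i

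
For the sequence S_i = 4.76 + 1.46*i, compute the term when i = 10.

S_10 = 4.76 + 1.46*10 = 4.76 + 14.6 = 19.36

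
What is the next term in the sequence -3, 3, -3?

Ratios: 3 / -3 = -1.0
This is a geometric sequence with common ratio r = -1.
Next term = -3 * -1 = 3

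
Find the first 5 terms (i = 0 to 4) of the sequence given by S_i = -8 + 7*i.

This is an arithmetic sequence.
i=0: S_0 = -8 + 7*0 = -8
i=1: S_1 = -8 + 7*1 = -1
i=2: S_2 = -8 + 7*2 = 6
i=3: S_3 = -8 + 7*3 = 13
i=4: S_4 = -8 + 7*4 = 20
The first 5 terms are: [-8, -1, 6, 13, 20]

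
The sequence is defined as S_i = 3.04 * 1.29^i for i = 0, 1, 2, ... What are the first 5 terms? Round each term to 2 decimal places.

This is a geometric sequence.
i=0: S_0 = 3.04 * 1.29^0 = 3.04
i=1: S_1 = 3.04 * 1.29^1 ≈ 3.92
i=2: S_2 = 3.04 * 1.29^2 ≈ 5.06
i=3: S_3 = 3.04 * 1.29^3 ≈ 6.53
i=4: S_4 = 3.04 * 1.29^4 ≈ 8.42
The first 5 terms are: [3.04, 3.92, 5.06, 6.53, 8.42]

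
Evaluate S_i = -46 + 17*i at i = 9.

S_9 = -46 + 17*9 = -46 + 153 = 107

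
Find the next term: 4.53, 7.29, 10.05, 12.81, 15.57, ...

Differences: 7.29 - 4.53 = 2.76
This is an arithmetic sequence with common difference d = 2.76.
Next term = 15.57 + 2.76 = 18.33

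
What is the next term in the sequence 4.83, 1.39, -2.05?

Differences: 1.39 - 4.83 = -3.44
This is an arithmetic sequence with common difference d = -3.44.
Next term = -2.05 + -3.44 = -5.49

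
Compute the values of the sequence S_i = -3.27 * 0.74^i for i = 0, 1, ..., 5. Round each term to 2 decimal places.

This is a geometric sequence.
i=0: S_0 = -3.27 * 0.74^0 = -3.27
i=1: S_1 = -3.27 * 0.74^1 ≈ -2.42
i=2: S_2 = -3.27 * 0.74^2 ≈ -1.79
i=3: S_3 = -3.27 * 0.74^3 ≈ -1.33
i=4: S_4 = -3.27 * 0.74^4 ≈ -0.98
i=5: S_5 = -3.27 * 0.74^5 ≈ -0.73
The first 6 terms are: [-3.27, -2.42, -1.79, -1.33, -0.98, -0.73]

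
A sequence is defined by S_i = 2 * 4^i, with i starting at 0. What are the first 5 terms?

This is a geometric sequence.
i=0: S_0 = 2 * 4^0 = 2
i=1: S_1 = 2 * 4^1 = 8
i=2: S_2 = 2 * 4^2 = 32
i=3: S_3 = 2 * 4^3 = 128
i=4: S_4 = 2 * 4^4 = 512
The first 5 terms are: [2, 8, 32, 128, 512]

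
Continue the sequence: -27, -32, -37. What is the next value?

Differences: -32 - -27 = -5
This is an arithmetic sequence with common difference d = -5.
Next term = -37 + -5 = -42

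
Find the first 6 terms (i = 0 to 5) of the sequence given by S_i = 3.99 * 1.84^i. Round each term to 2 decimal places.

This is a geometric sequence.
i=0: S_0 = 3.99 * 1.84^0 = 3.99
i=1: S_1 = 3.99 * 1.84^1 ≈ 7.34
i=2: S_2 = 3.99 * 1.84^2 ≈ 13.51
i=3: S_3 = 3.99 * 1.84^3 ≈ 24.86
i=4: S_4 = 3.99 * 1.84^4 ≈ 45.73
i=5: S_5 = 3.99 * 1.84^5 ≈ 84.15
The first 6 terms are: [3.99, 7.34, 13.51, 24.86, 45.73, 84.15]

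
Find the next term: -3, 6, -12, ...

Ratios: 6 / -3 = -2.0
This is a geometric sequence with common ratio r = -2.
Next term = -12 * -2 = 24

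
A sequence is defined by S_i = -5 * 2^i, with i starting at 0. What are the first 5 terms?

This is a geometric sequence.
i=0: S_0 = -5 * 2^0 = -5
i=1: S_1 = -5 * 2^1 = -10
i=2: S_2 = -5 * 2^2 = -20
i=3: S_3 = -5 * 2^3 = -40
i=4: S_4 = -5 * 2^4 = -80
The first 5 terms are: [-5, -10, -20, -40, -80]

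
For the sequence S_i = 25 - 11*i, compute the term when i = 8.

S_8 = 25 + -11*8 = 25 + -88 = -63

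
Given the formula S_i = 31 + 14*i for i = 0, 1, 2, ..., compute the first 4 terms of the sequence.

This is an arithmetic sequence.
i=0: S_0 = 31 + 14*0 = 31
i=1: S_1 = 31 + 14*1 = 45
i=2: S_2 = 31 + 14*2 = 59
i=3: S_3 = 31 + 14*3 = 73
The first 4 terms are: [31, 45, 59, 73]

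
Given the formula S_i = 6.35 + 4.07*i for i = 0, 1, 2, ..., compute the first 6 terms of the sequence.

This is an arithmetic sequence.
i=0: S_0 = 6.35 + 4.07*0 = 6.35
i=1: S_1 = 6.35 + 4.07*1 = 10.42
i=2: S_2 = 6.35 + 4.07*2 = 14.49
i=3: S_3 = 6.35 + 4.07*3 = 18.56
i=4: S_4 = 6.35 + 4.07*4 = 22.63
i=5: S_5 = 6.35 + 4.07*5 = 26.7
The first 6 terms are: [6.35, 10.42, 14.49, 18.56, 22.63, 26.7]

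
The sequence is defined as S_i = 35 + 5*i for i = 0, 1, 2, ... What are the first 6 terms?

This is an arithmetic sequence.
i=0: S_0 = 35 + 5*0 = 35
i=1: S_1 = 35 + 5*1 = 40
i=2: S_2 = 35 + 5*2 = 45
i=3: S_3 = 35 + 5*3 = 50
i=4: S_4 = 35 + 5*4 = 55
i=5: S_5 = 35 + 5*5 = 60
The first 6 terms are: [35, 40, 45, 50, 55, 60]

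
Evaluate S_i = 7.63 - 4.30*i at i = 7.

S_7 = 7.63 + -4.3*7 = 7.63 + -30.1 = -22.47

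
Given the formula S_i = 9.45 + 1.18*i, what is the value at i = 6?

S_6 = 9.45 + 1.18*6 = 9.45 + 7.08 = 16.53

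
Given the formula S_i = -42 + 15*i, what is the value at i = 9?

S_9 = -42 + 15*9 = -42 + 135 = 93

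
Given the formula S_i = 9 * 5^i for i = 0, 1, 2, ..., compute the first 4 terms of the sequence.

This is a geometric sequence.
i=0: S_0 = 9 * 5^0 = 9
i=1: S_1 = 9 * 5^1 = 45
i=2: S_2 = 9 * 5^2 = 225
i=3: S_3 = 9 * 5^3 = 1125
The first 4 terms are: [9, 45, 225, 1125]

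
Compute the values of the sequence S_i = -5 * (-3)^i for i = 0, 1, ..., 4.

This is a geometric sequence.
i=0: S_0 = -5 * (-3)^0 = -5
i=1: S_1 = -5 * (-3)^1 = 15
i=2: S_2 = -5 * (-3)^2 = -45
i=3: S_3 = -5 * (-3)^3 = 135
i=4: S_4 = -5 * (-3)^4 = -405
The first 5 terms are: [-5, 15, -45, 135, -405]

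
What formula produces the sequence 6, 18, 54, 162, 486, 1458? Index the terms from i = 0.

Check ratios: 18 / 6 = 3.0
Common ratio r = 3.
First term a = 6.
Formula: S_i = 6 * 3^i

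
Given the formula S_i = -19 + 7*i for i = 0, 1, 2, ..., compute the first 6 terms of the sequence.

This is an arithmetic sequence.
i=0: S_0 = -19 + 7*0 = -19
i=1: S_1 = -19 + 7*1 = -12
i=2: S_2 = -19 + 7*2 = -5
i=3: S_3 = -19 + 7*3 = 2
i=4: S_4 = -19 + 7*4 = 9
i=5: S_5 = -19 + 7*5 = 16
The first 6 terms are: [-19, -12, -5, 2, 9, 16]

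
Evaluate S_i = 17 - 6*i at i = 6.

S_6 = 17 + -6*6 = 17 + -36 = -19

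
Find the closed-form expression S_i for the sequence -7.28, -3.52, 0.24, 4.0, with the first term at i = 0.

Check differences: -3.52 - -7.28 = 3.76
0.24 - -3.52 = 3.76
Common difference d = 3.76.
First term a = -7.28.
Formula: S_i = -7.28 + 3.76*i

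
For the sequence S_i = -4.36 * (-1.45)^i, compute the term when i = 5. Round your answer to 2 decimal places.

S_5 = -4.36 * (-1.45)^5 ≈ -4.36 * -6.4097 ≈ 27.95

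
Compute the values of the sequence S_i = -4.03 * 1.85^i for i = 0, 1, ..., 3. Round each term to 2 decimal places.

This is a geometric sequence.
i=0: S_0 = -4.03 * 1.85^0 = -4.03
i=1: S_1 = -4.03 * 1.85^1 ≈ -7.46
i=2: S_2 = -4.03 * 1.85^2 ≈ -13.79
i=3: S_3 = -4.03 * 1.85^3 ≈ -25.52
The first 4 terms are: [-4.03, -7.46, -13.79, -25.52]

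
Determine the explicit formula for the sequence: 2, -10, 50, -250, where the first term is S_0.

Check ratios: -10 / 2 = -5.0
Common ratio r = -5.
First term a = 2.
Formula: S_i = 2 * (-5)^i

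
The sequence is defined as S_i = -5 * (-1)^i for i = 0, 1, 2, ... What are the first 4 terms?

This is a geometric sequence.
i=0: S_0 = -5 * (-1)^0 = -5
i=1: S_1 = -5 * (-1)^1 = 5
i=2: S_2 = -5 * (-1)^2 = -5
i=3: S_3 = -5 * (-1)^3 = 5
The first 4 terms are: [-5, 5, -5, 5]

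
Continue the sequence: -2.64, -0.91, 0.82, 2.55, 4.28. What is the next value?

Differences: -0.91 - -2.64 = 1.73
This is an arithmetic sequence with common difference d = 1.73.
Next term = 4.28 + 1.73 = 6.01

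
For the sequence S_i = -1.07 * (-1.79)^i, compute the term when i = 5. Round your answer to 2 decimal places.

S_5 = -1.07 * (-1.79)^5 ≈ -1.07 * -18.3766 ≈ 19.66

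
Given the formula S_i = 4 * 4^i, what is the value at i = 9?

S_9 = 4 * 4^9 = 4 * 262144 = 1048576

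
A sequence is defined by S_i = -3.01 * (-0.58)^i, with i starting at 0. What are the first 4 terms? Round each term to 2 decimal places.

This is a geometric sequence.
i=0: S_0 = -3.01 * (-0.58)^0 = -3.01
i=1: S_1 = -3.01 * (-0.58)^1 ≈ 1.75
i=2: S_2 = -3.01 * (-0.58)^2 ≈ -1.01
i=3: S_3 = -3.01 * (-0.58)^3 ≈ 0.59
The first 4 terms are: [-3.01, 1.75, -1.01, 0.59]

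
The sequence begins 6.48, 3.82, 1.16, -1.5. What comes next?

Differences: 3.82 - 6.48 = -2.66
This is an arithmetic sequence with common difference d = -2.66.
Next term = -1.5 + -2.66 = -4.16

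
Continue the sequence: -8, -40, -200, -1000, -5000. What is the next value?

Ratios: -40 / -8 = 5.0
This is a geometric sequence with common ratio r = 5.
Next term = -5000 * 5 = -25000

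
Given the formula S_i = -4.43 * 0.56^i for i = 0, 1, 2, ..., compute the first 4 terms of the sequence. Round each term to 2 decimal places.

This is a geometric sequence.
i=0: S_0 = -4.43 * 0.56^0 = -4.43
i=1: S_1 = -4.43 * 0.56^1 ≈ -2.48
i=2: S_2 = -4.43 * 0.56^2 ≈ -1.39
i=3: S_3 = -4.43 * 0.56^3 ≈ -0.78
The first 4 terms are: [-4.43, -2.48, -1.39, -0.78]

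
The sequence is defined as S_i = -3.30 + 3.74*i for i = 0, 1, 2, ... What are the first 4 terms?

This is an arithmetic sequence.
i=0: S_0 = -3.3 + 3.74*0 = -3.3
i=1: S_1 = -3.3 + 3.74*1 = 0.44
i=2: S_2 = -3.3 + 3.74*2 = 4.18
i=3: S_3 = -3.3 + 3.74*3 = 7.92
The first 4 terms are: [-3.3, 0.44, 4.18, 7.92]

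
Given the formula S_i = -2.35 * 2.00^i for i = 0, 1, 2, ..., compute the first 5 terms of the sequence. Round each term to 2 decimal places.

This is a geometric sequence.
i=0: S_0 = -2.35 * 2.0^0 = -2.35
i=1: S_1 = -2.35 * 2.0^1 = -4.7
i=2: S_2 = -2.35 * 2.0^2 = -9.4
i=3: S_3 = -2.35 * 2.0^3 = -18.8
i=4: S_4 = -2.35 * 2.0^4 = -37.6
The first 5 terms are: [-2.35, -4.7, -9.4, -18.8, -37.6]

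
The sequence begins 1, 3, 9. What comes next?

Ratios: 3 / 1 = 3.0
This is a geometric sequence with common ratio r = 3.
Next term = 9 * 3 = 27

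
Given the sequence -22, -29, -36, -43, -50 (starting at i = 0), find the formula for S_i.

Check differences: -29 - -22 = -7
-36 - -29 = -7
Common difference d = -7.
First term a = -22.
Formula: S_i = -22 - 7*i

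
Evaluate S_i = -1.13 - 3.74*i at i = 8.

S_8 = -1.13 + -3.74*8 = -1.13 + -29.92 = -31.05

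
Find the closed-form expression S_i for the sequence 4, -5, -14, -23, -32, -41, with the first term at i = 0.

Check differences: -5 - 4 = -9
-14 - -5 = -9
Common difference d = -9.
First term a = 4.
Formula: S_i = 4 - 9*i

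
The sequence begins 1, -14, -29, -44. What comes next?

Differences: -14 - 1 = -15
This is an arithmetic sequence with common difference d = -15.
Next term = -44 + -15 = -59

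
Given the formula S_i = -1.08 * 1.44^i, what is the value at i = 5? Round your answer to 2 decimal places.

S_5 = -1.08 * 1.44^5 ≈ -1.08 * 6.1917 ≈ -6.69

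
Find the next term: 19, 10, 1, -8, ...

Differences: 10 - 19 = -9
This is an arithmetic sequence with common difference d = -9.
Next term = -8 + -9 = -17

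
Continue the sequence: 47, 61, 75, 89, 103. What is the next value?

Differences: 61 - 47 = 14
This is an arithmetic sequence with common difference d = 14.
Next term = 103 + 14 = 117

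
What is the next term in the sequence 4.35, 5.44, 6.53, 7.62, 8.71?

Differences: 5.44 - 4.35 = 1.09
This is an arithmetic sequence with common difference d = 1.09.
Next term = 8.71 + 1.09 = 9.8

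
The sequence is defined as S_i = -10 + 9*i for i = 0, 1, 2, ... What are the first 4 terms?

This is an arithmetic sequence.
i=0: S_0 = -10 + 9*0 = -10
i=1: S_1 = -10 + 9*1 = -1
i=2: S_2 = -10 + 9*2 = 8
i=3: S_3 = -10 + 9*3 = 17
The first 4 terms are: [-10, -1, 8, 17]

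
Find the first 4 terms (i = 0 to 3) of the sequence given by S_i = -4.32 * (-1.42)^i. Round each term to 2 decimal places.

This is a geometric sequence.
i=0: S_0 = -4.32 * (-1.42)^0 = -4.32
i=1: S_1 = -4.32 * (-1.42)^1 ≈ 6.13
i=2: S_2 = -4.32 * (-1.42)^2 ≈ -8.71
i=3: S_3 = -4.32 * (-1.42)^3 ≈ 12.37
The first 4 terms are: [-4.32, 6.13, -8.71, 12.37]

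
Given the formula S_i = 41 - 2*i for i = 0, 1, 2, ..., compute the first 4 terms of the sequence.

This is an arithmetic sequence.
i=0: S_0 = 41 + -2*0 = 41
i=1: S_1 = 41 + -2*1 = 39
i=2: S_2 = 41 + -2*2 = 37
i=3: S_3 = 41 + -2*3 = 35
The first 4 terms are: [41, 39, 37, 35]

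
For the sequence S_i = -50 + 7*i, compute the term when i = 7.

S_7 = -50 + 7*7 = -50 + 49 = -1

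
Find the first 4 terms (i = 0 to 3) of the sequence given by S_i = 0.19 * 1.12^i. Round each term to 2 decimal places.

This is a geometric sequence.
i=0: S_0 = 0.19 * 1.12^0 = 0.19
i=1: S_1 = 0.19 * 1.12^1 ≈ 0.21
i=2: S_2 = 0.19 * 1.12^2 ≈ 0.24
i=3: S_3 = 0.19 * 1.12^3 ≈ 0.27
The first 4 terms are: [0.19, 0.21, 0.24, 0.27]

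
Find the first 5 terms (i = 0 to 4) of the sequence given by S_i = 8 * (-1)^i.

This is a geometric sequence.
i=0: S_0 = 8 * (-1)^0 = 8
i=1: S_1 = 8 * (-1)^1 = -8
i=2: S_2 = 8 * (-1)^2 = 8
i=3: S_3 = 8 * (-1)^3 = -8
i=4: S_4 = 8 * (-1)^4 = 8
The first 5 terms are: [8, -8, 8, -8, 8]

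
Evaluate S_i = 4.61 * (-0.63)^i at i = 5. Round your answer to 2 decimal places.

S_5 = 4.61 * (-0.63)^5 ≈ 4.61 * -0.0992 ≈ -0.46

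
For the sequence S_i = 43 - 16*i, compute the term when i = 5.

S_5 = 43 + -16*5 = 43 + -80 = -37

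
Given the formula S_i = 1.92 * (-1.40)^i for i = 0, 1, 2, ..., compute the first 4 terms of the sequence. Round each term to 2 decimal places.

This is a geometric sequence.
i=0: S_0 = 1.92 * (-1.4)^0 = 1.92
i=1: S_1 = 1.92 * (-1.4)^1 ≈ -2.69
i=2: S_2 = 1.92 * (-1.4)^2 ≈ 3.76
i=3: S_3 = 1.92 * (-1.4)^3 ≈ -5.27
The first 4 terms are: [1.92, -2.69, 3.76, -5.27]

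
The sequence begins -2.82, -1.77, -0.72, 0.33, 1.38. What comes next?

Differences: -1.77 - -2.82 = 1.05
This is an arithmetic sequence with common difference d = 1.05.
Next term = 1.38 + 1.05 = 2.43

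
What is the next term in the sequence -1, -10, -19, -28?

Differences: -10 - -1 = -9
This is an arithmetic sequence with common difference d = -9.
Next term = -28 + -9 = -37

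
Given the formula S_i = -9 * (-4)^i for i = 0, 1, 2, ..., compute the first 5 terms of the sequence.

This is a geometric sequence.
i=0: S_0 = -9 * (-4)^0 = -9
i=1: S_1 = -9 * (-4)^1 = 36
i=2: S_2 = -9 * (-4)^2 = -144
i=3: S_3 = -9 * (-4)^3 = 576
i=4: S_4 = -9 * (-4)^4 = -2304
The first 5 terms are: [-9, 36, -144, 576, -2304]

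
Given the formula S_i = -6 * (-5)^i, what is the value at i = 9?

S_9 = -6 * (-5)^9 = -6 * -1953125 = 11718750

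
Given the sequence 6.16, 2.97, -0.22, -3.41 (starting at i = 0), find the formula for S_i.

Check differences: 2.97 - 6.16 = -3.19
-0.22 - 2.97 = -3.19
Common difference d = -3.19.
First term a = 6.16.
Formula: S_i = 6.16 - 3.19*i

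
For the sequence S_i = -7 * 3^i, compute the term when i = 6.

S_6 = -7 * 3^6 = -7 * 729 = -5103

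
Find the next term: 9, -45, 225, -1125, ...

Ratios: -45 / 9 = -5.0
This is a geometric sequence with common ratio r = -5.
Next term = -1125 * -5 = 5625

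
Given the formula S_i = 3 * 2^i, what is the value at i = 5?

S_5 = 3 * 2^5 = 3 * 32 = 96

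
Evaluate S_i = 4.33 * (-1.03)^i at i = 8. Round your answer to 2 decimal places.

S_8 = 4.33 * (-1.03)^8 ≈ 4.33 * 1.2668 ≈ 5.49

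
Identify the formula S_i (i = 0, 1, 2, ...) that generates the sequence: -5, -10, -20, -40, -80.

Check ratios: -10 / -5 = 2.0
Common ratio r = 2.
First term a = -5.
Formula: S_i = -5 * 2^i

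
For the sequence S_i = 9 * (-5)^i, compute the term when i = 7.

S_7 = 9 * (-5)^7 = 9 * -78125 = -703125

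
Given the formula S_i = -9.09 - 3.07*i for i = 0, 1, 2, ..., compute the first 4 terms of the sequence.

This is an arithmetic sequence.
i=0: S_0 = -9.09 + -3.07*0 = -9.09
i=1: S_1 = -9.09 + -3.07*1 = -12.16
i=2: S_2 = -9.09 + -3.07*2 = -15.23
i=3: S_3 = -9.09 + -3.07*3 = -18.3
The first 4 terms are: [-9.09, -12.16, -15.23, -18.3]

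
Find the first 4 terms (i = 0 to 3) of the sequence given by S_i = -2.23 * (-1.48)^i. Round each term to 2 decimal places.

This is a geometric sequence.
i=0: S_0 = -2.23 * (-1.48)^0 = -2.23
i=1: S_1 = -2.23 * (-1.48)^1 ≈ 3.3
i=2: S_2 = -2.23 * (-1.48)^2 ≈ -4.88
i=3: S_3 = -2.23 * (-1.48)^3 ≈ 7.23
The first 4 terms are: [-2.23, 3.3, -4.88, 7.23]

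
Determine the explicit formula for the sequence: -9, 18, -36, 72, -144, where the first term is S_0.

Check ratios: 18 / -9 = -2.0
Common ratio r = -2.
First term a = -9.
Formula: S_i = -9 * (-2)^i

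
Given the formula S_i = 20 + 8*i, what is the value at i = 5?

S_5 = 20 + 8*5 = 20 + 40 = 60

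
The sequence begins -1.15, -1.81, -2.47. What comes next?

Differences: -1.81 - -1.15 = -0.66
This is an arithmetic sequence with common difference d = -0.66.
Next term = -2.47 + -0.66 = -3.13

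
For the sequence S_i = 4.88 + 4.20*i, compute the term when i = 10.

S_10 = 4.88 + 4.2*10 = 4.88 + 42.0 = 46.88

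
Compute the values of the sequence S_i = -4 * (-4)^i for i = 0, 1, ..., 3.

This is a geometric sequence.
i=0: S_0 = -4 * (-4)^0 = -4
i=1: S_1 = -4 * (-4)^1 = 16
i=2: S_2 = -4 * (-4)^2 = -64
i=3: S_3 = -4 * (-4)^3 = 256
The first 4 terms are: [-4, 16, -64, 256]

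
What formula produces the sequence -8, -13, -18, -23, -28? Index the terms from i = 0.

Check differences: -13 - -8 = -5
-18 - -13 = -5
Common difference d = -5.
First term a = -8.
Formula: S_i = -8 - 5*i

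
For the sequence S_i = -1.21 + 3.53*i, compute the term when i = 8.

S_8 = -1.21 + 3.53*8 = -1.21 + 28.24 = 27.03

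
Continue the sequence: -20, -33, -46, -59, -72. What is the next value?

Differences: -33 - -20 = -13
This is an arithmetic sequence with common difference d = -13.
Next term = -72 + -13 = -85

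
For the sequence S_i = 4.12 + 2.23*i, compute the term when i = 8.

S_8 = 4.12 + 2.23*8 = 4.12 + 17.84 = 21.96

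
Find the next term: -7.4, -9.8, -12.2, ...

Differences: -9.8 - -7.4 = -2.4
This is an arithmetic sequence with common difference d = -2.4.
Next term = -12.2 + -2.4 = -14.6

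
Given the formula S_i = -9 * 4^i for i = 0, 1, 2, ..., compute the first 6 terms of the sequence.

This is a geometric sequence.
i=0: S_0 = -9 * 4^0 = -9
i=1: S_1 = -9 * 4^1 = -36
i=2: S_2 = -9 * 4^2 = -144
i=3: S_3 = -9 * 4^3 = -576
i=4: S_4 = -9 * 4^4 = -2304
i=5: S_5 = -9 * 4^5 = -9216
The first 6 terms are: [-9, -36, -144, -576, -2304, -9216]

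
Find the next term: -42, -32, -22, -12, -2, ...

Differences: -32 - -42 = 10
This is an arithmetic sequence with common difference d = 10.
Next term = -2 + 10 = 8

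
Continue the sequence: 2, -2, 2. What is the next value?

Ratios: -2 / 2 = -1.0
This is a geometric sequence with common ratio r = -1.
Next term = 2 * -1 = -2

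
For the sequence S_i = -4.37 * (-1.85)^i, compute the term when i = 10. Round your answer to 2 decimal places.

S_10 = -4.37 * (-1.85)^10 ≈ -4.37 * 469.5883 ≈ -2052.1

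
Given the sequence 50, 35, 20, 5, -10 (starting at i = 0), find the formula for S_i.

Check differences: 35 - 50 = -15
20 - 35 = -15
Common difference d = -15.
First term a = 50.
Formula: S_i = 50 - 15*i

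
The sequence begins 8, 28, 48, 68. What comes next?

Differences: 28 - 8 = 20
This is an arithmetic sequence with common difference d = 20.
Next term = 68 + 20 = 88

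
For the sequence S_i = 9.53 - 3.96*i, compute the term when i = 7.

S_7 = 9.53 + -3.96*7 = 9.53 + -27.72 = -18.19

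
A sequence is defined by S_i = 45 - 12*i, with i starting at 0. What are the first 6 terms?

This is an arithmetic sequence.
i=0: S_0 = 45 + -12*0 = 45
i=1: S_1 = 45 + -12*1 = 33
i=2: S_2 = 45 + -12*2 = 21
i=3: S_3 = 45 + -12*3 = 9
i=4: S_4 = 45 + -12*4 = -3
i=5: S_5 = 45 + -12*5 = -15
The first 6 terms are: [45, 33, 21, 9, -3, -15]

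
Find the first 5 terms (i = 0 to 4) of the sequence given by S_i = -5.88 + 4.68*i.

This is an arithmetic sequence.
i=0: S_0 = -5.88 + 4.68*0 = -5.88
i=1: S_1 = -5.88 + 4.68*1 = -1.2
i=2: S_2 = -5.88 + 4.68*2 = 3.48
i=3: S_3 = -5.88 + 4.68*3 = 8.16
i=4: S_4 = -5.88 + 4.68*4 = 12.84
The first 5 terms are: [-5.88, -1.2, 3.48, 8.16, 12.84]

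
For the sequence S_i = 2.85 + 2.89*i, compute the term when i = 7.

S_7 = 2.85 + 2.89*7 = 2.85 + 20.23 = 23.08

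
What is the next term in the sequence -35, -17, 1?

Differences: -17 - -35 = 18
This is an arithmetic sequence with common difference d = 18.
Next term = 1 + 18 = 19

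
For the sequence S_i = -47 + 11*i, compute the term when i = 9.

S_9 = -47 + 11*9 = -47 + 99 = 52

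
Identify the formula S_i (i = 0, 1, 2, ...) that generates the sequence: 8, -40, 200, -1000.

Check ratios: -40 / 8 = -5.0
Common ratio r = -5.
First term a = 8.
Formula: S_i = 8 * (-5)^i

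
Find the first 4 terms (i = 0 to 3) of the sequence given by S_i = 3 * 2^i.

This is a geometric sequence.
i=0: S_0 = 3 * 2^0 = 3
i=1: S_1 = 3 * 2^1 = 6
i=2: S_2 = 3 * 2^2 = 12
i=3: S_3 = 3 * 2^3 = 24
The first 4 terms are: [3, 6, 12, 24]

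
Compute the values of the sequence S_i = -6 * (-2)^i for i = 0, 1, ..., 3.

This is a geometric sequence.
i=0: S_0 = -6 * (-2)^0 = -6
i=1: S_1 = -6 * (-2)^1 = 12
i=2: S_2 = -6 * (-2)^2 = -24
i=3: S_3 = -6 * (-2)^3 = 48
The first 4 terms are: [-6, 12, -24, 48]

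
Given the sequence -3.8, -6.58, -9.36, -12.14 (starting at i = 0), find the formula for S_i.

Check differences: -6.58 - -3.8 = -2.78
-9.36 - -6.58 = -2.78
Common difference d = -2.78.
First term a = -3.8.
Formula: S_i = -3.80 - 2.78*i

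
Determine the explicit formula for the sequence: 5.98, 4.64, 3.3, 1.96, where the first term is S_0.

Check differences: 4.64 - 5.98 = -1.34
3.3 - 4.64 = -1.34
Common difference d = -1.34.
First term a = 5.98.
Formula: S_i = 5.98 - 1.34*i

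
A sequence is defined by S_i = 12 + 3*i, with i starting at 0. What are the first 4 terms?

This is an arithmetic sequence.
i=0: S_0 = 12 + 3*0 = 12
i=1: S_1 = 12 + 3*1 = 15
i=2: S_2 = 12 + 3*2 = 18
i=3: S_3 = 12 + 3*3 = 21
The first 4 terms are: [12, 15, 18, 21]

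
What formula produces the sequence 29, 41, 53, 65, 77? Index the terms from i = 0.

Check differences: 41 - 29 = 12
53 - 41 = 12
Common difference d = 12.
First term a = 29.
Formula: S_i = 29 + 12*i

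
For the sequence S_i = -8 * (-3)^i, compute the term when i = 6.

S_6 = -8 * (-3)^6 = -8 * 729 = -5832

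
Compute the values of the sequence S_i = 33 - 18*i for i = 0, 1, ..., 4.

This is an arithmetic sequence.
i=0: S_0 = 33 + -18*0 = 33
i=1: S_1 = 33 + -18*1 = 15
i=2: S_2 = 33 + -18*2 = -3
i=3: S_3 = 33 + -18*3 = -21
i=4: S_4 = 33 + -18*4 = -39
The first 5 terms are: [33, 15, -3, -21, -39]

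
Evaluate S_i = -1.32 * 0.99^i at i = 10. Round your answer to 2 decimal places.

S_10 = -1.32 * 0.99^10 ≈ -1.32 * 0.9044 ≈ -1.19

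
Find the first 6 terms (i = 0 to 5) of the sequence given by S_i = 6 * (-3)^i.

This is a geometric sequence.
i=0: S_0 = 6 * (-3)^0 = 6
i=1: S_1 = 6 * (-3)^1 = -18
i=2: S_2 = 6 * (-3)^2 = 54
i=3: S_3 = 6 * (-3)^3 = -162
i=4: S_4 = 6 * (-3)^4 = 486
i=5: S_5 = 6 * (-3)^5 = -1458
The first 6 terms are: [6, -18, 54, -162, 486, -1458]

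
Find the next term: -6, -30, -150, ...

Ratios: -30 / -6 = 5.0
This is a geometric sequence with common ratio r = 5.
Next term = -150 * 5 = -750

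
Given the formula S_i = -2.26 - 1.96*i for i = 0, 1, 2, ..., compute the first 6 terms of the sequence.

This is an arithmetic sequence.
i=0: S_0 = -2.26 + -1.96*0 = -2.26
i=1: S_1 = -2.26 + -1.96*1 = -4.22
i=2: S_2 = -2.26 + -1.96*2 = -6.18
i=3: S_3 = -2.26 + -1.96*3 = -8.14
i=4: S_4 = -2.26 + -1.96*4 = -10.1
i=5: S_5 = -2.26 + -1.96*5 = -12.06
The first 6 terms are: [-2.26, -4.22, -6.18, -8.14, -10.1, -12.06]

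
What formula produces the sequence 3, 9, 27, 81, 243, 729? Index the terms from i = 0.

Check ratios: 9 / 3 = 3.0
Common ratio r = 3.
First term a = 3.
Formula: S_i = 3 * 3^i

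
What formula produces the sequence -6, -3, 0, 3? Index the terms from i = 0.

Check differences: -3 - -6 = 3
0 - -3 = 3
Common difference d = 3.
First term a = -6.
Formula: S_i = -6 + 3*i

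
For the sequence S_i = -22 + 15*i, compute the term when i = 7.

S_7 = -22 + 15*7 = -22 + 105 = 83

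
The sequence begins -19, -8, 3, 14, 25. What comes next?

Differences: -8 - -19 = 11
This is an arithmetic sequence with common difference d = 11.
Next term = 25 + 11 = 36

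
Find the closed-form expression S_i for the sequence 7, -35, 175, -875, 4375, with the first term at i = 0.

Check ratios: -35 / 7 = -5.0
Common ratio r = -5.
First term a = 7.
Formula: S_i = 7 * (-5)^i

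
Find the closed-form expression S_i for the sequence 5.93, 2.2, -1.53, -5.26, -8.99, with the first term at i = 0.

Check differences: 2.2 - 5.93 = -3.73
-1.53 - 2.2 = -3.73
Common difference d = -3.73.
First term a = 5.93.
Formula: S_i = 5.93 - 3.73*i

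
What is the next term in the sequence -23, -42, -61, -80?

Differences: -42 - -23 = -19
This is an arithmetic sequence with common difference d = -19.
Next term = -80 + -19 = -99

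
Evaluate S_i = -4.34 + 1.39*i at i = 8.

S_8 = -4.34 + 1.39*8 = -4.34 + 11.12 = 6.78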